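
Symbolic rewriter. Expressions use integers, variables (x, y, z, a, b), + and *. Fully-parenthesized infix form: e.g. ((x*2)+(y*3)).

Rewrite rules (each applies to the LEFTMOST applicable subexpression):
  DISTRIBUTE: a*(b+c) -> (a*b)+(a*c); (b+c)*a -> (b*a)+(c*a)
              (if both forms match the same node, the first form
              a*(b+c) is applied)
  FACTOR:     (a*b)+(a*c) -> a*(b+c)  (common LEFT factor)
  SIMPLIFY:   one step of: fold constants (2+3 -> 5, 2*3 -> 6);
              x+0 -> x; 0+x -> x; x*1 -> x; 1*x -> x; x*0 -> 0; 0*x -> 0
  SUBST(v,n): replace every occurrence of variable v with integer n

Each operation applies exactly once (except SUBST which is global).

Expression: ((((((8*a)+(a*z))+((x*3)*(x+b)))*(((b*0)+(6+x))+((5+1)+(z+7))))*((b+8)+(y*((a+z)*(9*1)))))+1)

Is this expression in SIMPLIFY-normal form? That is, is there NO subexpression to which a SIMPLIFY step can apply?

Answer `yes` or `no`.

Answer: no

Derivation:
Expression: ((((((8*a)+(a*z))+((x*3)*(x+b)))*(((b*0)+(6+x))+((5+1)+(z+7))))*((b+8)+(y*((a+z)*(9*1)))))+1)
Scanning for simplifiable subexpressions (pre-order)...
  at root: ((((((8*a)+(a*z))+((x*3)*(x+b)))*(((b*0)+(6+x))+((5+1)+(z+7))))*((b+8)+(y*((a+z)*(9*1)))))+1) (not simplifiable)
  at L: (((((8*a)+(a*z))+((x*3)*(x+b)))*(((b*0)+(6+x))+((5+1)+(z+7))))*((b+8)+(y*((a+z)*(9*1))))) (not simplifiable)
  at LL: ((((8*a)+(a*z))+((x*3)*(x+b)))*(((b*0)+(6+x))+((5+1)+(z+7)))) (not simplifiable)
  at LLL: (((8*a)+(a*z))+((x*3)*(x+b))) (not simplifiable)
  at LLLL: ((8*a)+(a*z)) (not simplifiable)
  at LLLLL: (8*a) (not simplifiable)
  at LLLLR: (a*z) (not simplifiable)
  at LLLR: ((x*3)*(x+b)) (not simplifiable)
  at LLLRL: (x*3) (not simplifiable)
  at LLLRR: (x+b) (not simplifiable)
  at LLR: (((b*0)+(6+x))+((5+1)+(z+7))) (not simplifiable)
  at LLRL: ((b*0)+(6+x)) (not simplifiable)
  at LLRLL: (b*0) (SIMPLIFIABLE)
  at LLRLR: (6+x) (not simplifiable)
  at LLRR: ((5+1)+(z+7)) (not simplifiable)
  at LLRRL: (5+1) (SIMPLIFIABLE)
  at LLRRR: (z+7) (not simplifiable)
  at LR: ((b+8)+(y*((a+z)*(9*1)))) (not simplifiable)
  at LRL: (b+8) (not simplifiable)
  at LRR: (y*((a+z)*(9*1))) (not simplifiable)
  at LRRR: ((a+z)*(9*1)) (not simplifiable)
  at LRRRL: (a+z) (not simplifiable)
  at LRRRR: (9*1) (SIMPLIFIABLE)
Found simplifiable subexpr at path LLRLL: (b*0)
One SIMPLIFY step would give: ((((((8*a)+(a*z))+((x*3)*(x+b)))*((0+(6+x))+((5+1)+(z+7))))*((b+8)+(y*((a+z)*(9*1)))))+1)
-> NOT in normal form.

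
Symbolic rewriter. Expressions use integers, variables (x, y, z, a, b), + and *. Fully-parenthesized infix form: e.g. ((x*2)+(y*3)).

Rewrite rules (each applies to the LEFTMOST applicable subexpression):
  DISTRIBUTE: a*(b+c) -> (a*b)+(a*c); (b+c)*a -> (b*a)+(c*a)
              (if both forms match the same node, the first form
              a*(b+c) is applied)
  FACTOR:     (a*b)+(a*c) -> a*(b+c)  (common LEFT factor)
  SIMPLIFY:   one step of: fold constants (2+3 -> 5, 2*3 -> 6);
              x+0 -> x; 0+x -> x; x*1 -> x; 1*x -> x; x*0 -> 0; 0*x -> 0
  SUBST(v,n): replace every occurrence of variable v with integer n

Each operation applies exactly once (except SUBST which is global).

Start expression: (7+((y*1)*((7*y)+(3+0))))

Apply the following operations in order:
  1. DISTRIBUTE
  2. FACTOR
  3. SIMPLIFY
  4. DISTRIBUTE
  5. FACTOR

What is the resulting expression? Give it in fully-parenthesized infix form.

Answer: (7+(y*((7*y)+(3+0))))

Derivation:
Start: (7+((y*1)*((7*y)+(3+0))))
Apply DISTRIBUTE at R (target: ((y*1)*((7*y)+(3+0)))): (7+((y*1)*((7*y)+(3+0)))) -> (7+(((y*1)*(7*y))+((y*1)*(3+0))))
Apply FACTOR at R (target: (((y*1)*(7*y))+((y*1)*(3+0)))): (7+(((y*1)*(7*y))+((y*1)*(3+0)))) -> (7+((y*1)*((7*y)+(3+0))))
Apply SIMPLIFY at RL (target: (y*1)): (7+((y*1)*((7*y)+(3+0)))) -> (7+(y*((7*y)+(3+0))))
Apply DISTRIBUTE at R (target: (y*((7*y)+(3+0)))): (7+(y*((7*y)+(3+0)))) -> (7+((y*(7*y))+(y*(3+0))))
Apply FACTOR at R (target: ((y*(7*y))+(y*(3+0)))): (7+((y*(7*y))+(y*(3+0)))) -> (7+(y*((7*y)+(3+0))))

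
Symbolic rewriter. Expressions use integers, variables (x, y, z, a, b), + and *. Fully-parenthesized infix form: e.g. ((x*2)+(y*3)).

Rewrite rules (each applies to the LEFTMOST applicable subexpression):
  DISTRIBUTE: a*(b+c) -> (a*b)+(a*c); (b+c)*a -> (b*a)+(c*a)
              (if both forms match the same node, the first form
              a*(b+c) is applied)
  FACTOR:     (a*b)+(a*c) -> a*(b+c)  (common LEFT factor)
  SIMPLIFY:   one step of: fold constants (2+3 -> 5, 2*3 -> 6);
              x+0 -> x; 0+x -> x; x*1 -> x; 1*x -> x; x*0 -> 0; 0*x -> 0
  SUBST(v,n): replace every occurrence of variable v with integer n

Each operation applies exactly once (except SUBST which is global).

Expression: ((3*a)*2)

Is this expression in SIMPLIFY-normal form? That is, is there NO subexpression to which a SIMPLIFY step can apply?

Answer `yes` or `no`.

Answer: yes

Derivation:
Expression: ((3*a)*2)
Scanning for simplifiable subexpressions (pre-order)...
  at root: ((3*a)*2) (not simplifiable)
  at L: (3*a) (not simplifiable)
Result: no simplifiable subexpression found -> normal form.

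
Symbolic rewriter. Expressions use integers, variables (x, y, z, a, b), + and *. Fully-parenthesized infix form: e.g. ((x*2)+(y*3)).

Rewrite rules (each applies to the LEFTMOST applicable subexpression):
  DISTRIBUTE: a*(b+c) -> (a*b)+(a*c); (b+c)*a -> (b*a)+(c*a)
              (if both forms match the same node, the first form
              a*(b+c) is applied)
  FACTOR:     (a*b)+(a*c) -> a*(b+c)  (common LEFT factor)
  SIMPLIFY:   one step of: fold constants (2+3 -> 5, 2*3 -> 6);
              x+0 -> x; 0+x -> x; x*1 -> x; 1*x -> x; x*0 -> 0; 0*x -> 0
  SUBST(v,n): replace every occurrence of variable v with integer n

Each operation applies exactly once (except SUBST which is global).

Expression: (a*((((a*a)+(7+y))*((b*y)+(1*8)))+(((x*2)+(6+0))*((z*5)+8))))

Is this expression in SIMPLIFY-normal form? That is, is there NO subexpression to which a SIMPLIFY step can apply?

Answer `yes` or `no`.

Answer: no

Derivation:
Expression: (a*((((a*a)+(7+y))*((b*y)+(1*8)))+(((x*2)+(6+0))*((z*5)+8))))
Scanning for simplifiable subexpressions (pre-order)...
  at root: (a*((((a*a)+(7+y))*((b*y)+(1*8)))+(((x*2)+(6+0))*((z*5)+8)))) (not simplifiable)
  at R: ((((a*a)+(7+y))*((b*y)+(1*8)))+(((x*2)+(6+0))*((z*5)+8))) (not simplifiable)
  at RL: (((a*a)+(7+y))*((b*y)+(1*8))) (not simplifiable)
  at RLL: ((a*a)+(7+y)) (not simplifiable)
  at RLLL: (a*a) (not simplifiable)
  at RLLR: (7+y) (not simplifiable)
  at RLR: ((b*y)+(1*8)) (not simplifiable)
  at RLRL: (b*y) (not simplifiable)
  at RLRR: (1*8) (SIMPLIFIABLE)
  at RR: (((x*2)+(6+0))*((z*5)+8)) (not simplifiable)
  at RRL: ((x*2)+(6+0)) (not simplifiable)
  at RRLL: (x*2) (not simplifiable)
  at RRLR: (6+0) (SIMPLIFIABLE)
  at RRR: ((z*5)+8) (not simplifiable)
  at RRRL: (z*5) (not simplifiable)
Found simplifiable subexpr at path RLRR: (1*8)
One SIMPLIFY step would give: (a*((((a*a)+(7+y))*((b*y)+8))+(((x*2)+(6+0))*((z*5)+8))))
-> NOT in normal form.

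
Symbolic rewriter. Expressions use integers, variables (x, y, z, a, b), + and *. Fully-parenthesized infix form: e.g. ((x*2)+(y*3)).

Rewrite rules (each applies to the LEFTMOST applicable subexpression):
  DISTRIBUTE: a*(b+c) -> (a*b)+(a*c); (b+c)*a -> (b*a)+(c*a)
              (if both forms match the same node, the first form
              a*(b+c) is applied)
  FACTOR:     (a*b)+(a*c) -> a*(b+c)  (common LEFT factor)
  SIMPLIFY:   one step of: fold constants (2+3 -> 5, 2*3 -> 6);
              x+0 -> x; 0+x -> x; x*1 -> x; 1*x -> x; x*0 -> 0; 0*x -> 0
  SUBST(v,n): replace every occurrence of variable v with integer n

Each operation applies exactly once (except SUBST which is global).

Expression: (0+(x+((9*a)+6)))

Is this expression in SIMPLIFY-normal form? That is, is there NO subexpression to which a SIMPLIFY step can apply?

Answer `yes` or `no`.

Answer: no

Derivation:
Expression: (0+(x+((9*a)+6)))
Scanning for simplifiable subexpressions (pre-order)...
  at root: (0+(x+((9*a)+6))) (SIMPLIFIABLE)
  at R: (x+((9*a)+6)) (not simplifiable)
  at RR: ((9*a)+6) (not simplifiable)
  at RRL: (9*a) (not simplifiable)
Found simplifiable subexpr at path root: (0+(x+((9*a)+6)))
One SIMPLIFY step would give: (x+((9*a)+6))
-> NOT in normal form.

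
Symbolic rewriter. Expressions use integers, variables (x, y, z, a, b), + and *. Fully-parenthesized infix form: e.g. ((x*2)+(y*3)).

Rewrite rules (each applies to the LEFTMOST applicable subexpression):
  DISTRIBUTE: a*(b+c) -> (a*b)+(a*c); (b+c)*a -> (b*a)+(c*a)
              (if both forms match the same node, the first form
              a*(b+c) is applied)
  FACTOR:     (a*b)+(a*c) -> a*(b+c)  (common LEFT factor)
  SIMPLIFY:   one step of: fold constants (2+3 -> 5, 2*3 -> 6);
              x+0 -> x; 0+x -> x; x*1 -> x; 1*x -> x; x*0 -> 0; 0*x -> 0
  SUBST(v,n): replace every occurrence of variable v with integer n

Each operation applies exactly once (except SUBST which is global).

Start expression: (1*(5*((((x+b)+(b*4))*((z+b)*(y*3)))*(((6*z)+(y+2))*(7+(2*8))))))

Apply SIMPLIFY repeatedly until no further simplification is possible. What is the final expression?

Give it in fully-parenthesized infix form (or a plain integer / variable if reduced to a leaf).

Answer: (5*((((x+b)+(b*4))*((z+b)*(y*3)))*(((6*z)+(y+2))*23)))

Derivation:
Start: (1*(5*((((x+b)+(b*4))*((z+b)*(y*3)))*(((6*z)+(y+2))*(7+(2*8))))))
Step 1: at root: (1*(5*((((x+b)+(b*4))*((z+b)*(y*3)))*(((6*z)+(y+2))*(7+(2*8)))))) -> (5*((((x+b)+(b*4))*((z+b)*(y*3)))*(((6*z)+(y+2))*(7+(2*8))))); overall: (1*(5*((((x+b)+(b*4))*((z+b)*(y*3)))*(((6*z)+(y+2))*(7+(2*8)))))) -> (5*((((x+b)+(b*4))*((z+b)*(y*3)))*(((6*z)+(y+2))*(7+(2*8)))))
Step 2: at RRRR: (2*8) -> 16; overall: (5*((((x+b)+(b*4))*((z+b)*(y*3)))*(((6*z)+(y+2))*(7+(2*8))))) -> (5*((((x+b)+(b*4))*((z+b)*(y*3)))*(((6*z)+(y+2))*(7+16))))
Step 3: at RRR: (7+16) -> 23; overall: (5*((((x+b)+(b*4))*((z+b)*(y*3)))*(((6*z)+(y+2))*(7+16)))) -> (5*((((x+b)+(b*4))*((z+b)*(y*3)))*(((6*z)+(y+2))*23)))
Fixed point: (5*((((x+b)+(b*4))*((z+b)*(y*3)))*(((6*z)+(y+2))*23)))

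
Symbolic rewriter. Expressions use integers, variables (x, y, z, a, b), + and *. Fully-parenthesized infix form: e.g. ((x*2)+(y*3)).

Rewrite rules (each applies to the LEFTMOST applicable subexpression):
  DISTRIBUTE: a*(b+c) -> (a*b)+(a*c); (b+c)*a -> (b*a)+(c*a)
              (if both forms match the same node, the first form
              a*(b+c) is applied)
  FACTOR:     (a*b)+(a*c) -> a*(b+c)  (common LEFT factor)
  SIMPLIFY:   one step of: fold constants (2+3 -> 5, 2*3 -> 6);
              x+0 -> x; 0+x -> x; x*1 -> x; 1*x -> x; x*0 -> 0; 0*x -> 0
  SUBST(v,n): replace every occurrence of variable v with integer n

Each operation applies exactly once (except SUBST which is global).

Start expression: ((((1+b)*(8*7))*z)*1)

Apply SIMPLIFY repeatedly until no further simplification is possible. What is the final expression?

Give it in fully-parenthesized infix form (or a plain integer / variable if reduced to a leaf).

Answer: (((1+b)*56)*z)

Derivation:
Start: ((((1+b)*(8*7))*z)*1)
Step 1: at root: ((((1+b)*(8*7))*z)*1) -> (((1+b)*(8*7))*z); overall: ((((1+b)*(8*7))*z)*1) -> (((1+b)*(8*7))*z)
Step 2: at LR: (8*7) -> 56; overall: (((1+b)*(8*7))*z) -> (((1+b)*56)*z)
Fixed point: (((1+b)*56)*z)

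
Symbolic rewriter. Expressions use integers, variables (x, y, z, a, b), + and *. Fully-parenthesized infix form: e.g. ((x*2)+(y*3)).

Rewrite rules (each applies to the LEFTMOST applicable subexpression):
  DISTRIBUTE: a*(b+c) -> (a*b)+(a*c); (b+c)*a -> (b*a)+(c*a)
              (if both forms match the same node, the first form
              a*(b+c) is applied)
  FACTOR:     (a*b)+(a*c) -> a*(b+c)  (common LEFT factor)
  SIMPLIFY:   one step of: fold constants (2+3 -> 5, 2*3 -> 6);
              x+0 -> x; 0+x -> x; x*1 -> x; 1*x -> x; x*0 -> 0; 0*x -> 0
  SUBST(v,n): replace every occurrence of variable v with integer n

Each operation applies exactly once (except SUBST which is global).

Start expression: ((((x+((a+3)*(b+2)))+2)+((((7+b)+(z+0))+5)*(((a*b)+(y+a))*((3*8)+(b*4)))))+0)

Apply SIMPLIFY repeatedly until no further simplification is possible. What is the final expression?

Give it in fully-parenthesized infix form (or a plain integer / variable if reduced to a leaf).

Start: ((((x+((a+3)*(b+2)))+2)+((((7+b)+(z+0))+5)*(((a*b)+(y+a))*((3*8)+(b*4)))))+0)
Step 1: at root: ((((x+((a+3)*(b+2)))+2)+((((7+b)+(z+0))+5)*(((a*b)+(y+a))*((3*8)+(b*4)))))+0) -> (((x+((a+3)*(b+2)))+2)+((((7+b)+(z+0))+5)*(((a*b)+(y+a))*((3*8)+(b*4))))); overall: ((((x+((a+3)*(b+2)))+2)+((((7+b)+(z+0))+5)*(((a*b)+(y+a))*((3*8)+(b*4)))))+0) -> (((x+((a+3)*(b+2)))+2)+((((7+b)+(z+0))+5)*(((a*b)+(y+a))*((3*8)+(b*4)))))
Step 2: at RLLR: (z+0) -> z; overall: (((x+((a+3)*(b+2)))+2)+((((7+b)+(z+0))+5)*(((a*b)+(y+a))*((3*8)+(b*4))))) -> (((x+((a+3)*(b+2)))+2)+((((7+b)+z)+5)*(((a*b)+(y+a))*((3*8)+(b*4)))))
Step 3: at RRRL: (3*8) -> 24; overall: (((x+((a+3)*(b+2)))+2)+((((7+b)+z)+5)*(((a*b)+(y+a))*((3*8)+(b*4))))) -> (((x+((a+3)*(b+2)))+2)+((((7+b)+z)+5)*(((a*b)+(y+a))*(24+(b*4)))))
Fixed point: (((x+((a+3)*(b+2)))+2)+((((7+b)+z)+5)*(((a*b)+(y+a))*(24+(b*4)))))

Answer: (((x+((a+3)*(b+2)))+2)+((((7+b)+z)+5)*(((a*b)+(y+a))*(24+(b*4)))))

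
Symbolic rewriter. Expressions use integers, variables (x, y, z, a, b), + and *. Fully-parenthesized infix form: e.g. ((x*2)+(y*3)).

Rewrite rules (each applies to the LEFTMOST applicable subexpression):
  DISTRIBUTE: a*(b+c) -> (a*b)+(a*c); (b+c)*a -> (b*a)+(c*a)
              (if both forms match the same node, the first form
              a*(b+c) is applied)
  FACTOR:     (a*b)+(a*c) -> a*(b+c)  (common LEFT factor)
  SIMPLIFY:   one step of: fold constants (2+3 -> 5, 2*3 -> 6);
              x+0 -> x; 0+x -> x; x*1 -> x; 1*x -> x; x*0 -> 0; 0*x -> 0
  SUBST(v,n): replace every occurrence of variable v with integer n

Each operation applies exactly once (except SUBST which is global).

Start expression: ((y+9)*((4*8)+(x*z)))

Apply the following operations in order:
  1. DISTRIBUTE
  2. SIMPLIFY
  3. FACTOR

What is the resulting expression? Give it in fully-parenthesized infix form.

Start: ((y+9)*((4*8)+(x*z)))
Apply DISTRIBUTE at root (target: ((y+9)*((4*8)+(x*z)))): ((y+9)*((4*8)+(x*z))) -> (((y+9)*(4*8))+((y+9)*(x*z)))
Apply SIMPLIFY at LR (target: (4*8)): (((y+9)*(4*8))+((y+9)*(x*z))) -> (((y+9)*32)+((y+9)*(x*z)))
Apply FACTOR at root (target: (((y+9)*32)+((y+9)*(x*z)))): (((y+9)*32)+((y+9)*(x*z))) -> ((y+9)*(32+(x*z)))

Answer: ((y+9)*(32+(x*z)))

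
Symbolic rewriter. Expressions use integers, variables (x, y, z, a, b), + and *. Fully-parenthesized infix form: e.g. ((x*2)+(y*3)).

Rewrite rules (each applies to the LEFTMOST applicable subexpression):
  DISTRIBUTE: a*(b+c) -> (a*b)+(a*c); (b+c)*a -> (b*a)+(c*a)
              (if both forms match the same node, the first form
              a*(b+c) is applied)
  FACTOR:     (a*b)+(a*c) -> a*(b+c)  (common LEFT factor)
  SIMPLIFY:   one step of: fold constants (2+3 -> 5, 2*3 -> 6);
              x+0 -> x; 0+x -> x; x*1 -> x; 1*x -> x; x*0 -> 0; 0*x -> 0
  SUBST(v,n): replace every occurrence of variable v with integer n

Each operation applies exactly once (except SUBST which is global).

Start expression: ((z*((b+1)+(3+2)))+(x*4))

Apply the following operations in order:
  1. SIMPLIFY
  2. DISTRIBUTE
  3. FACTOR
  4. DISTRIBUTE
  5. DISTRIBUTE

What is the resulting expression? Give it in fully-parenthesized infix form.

Answer: ((((z*b)+(z*1))+(z*5))+(x*4))

Derivation:
Start: ((z*((b+1)+(3+2)))+(x*4))
Apply SIMPLIFY at LRR (target: (3+2)): ((z*((b+1)+(3+2)))+(x*4)) -> ((z*((b+1)+5))+(x*4))
Apply DISTRIBUTE at L (target: (z*((b+1)+5))): ((z*((b+1)+5))+(x*4)) -> (((z*(b+1))+(z*5))+(x*4))
Apply FACTOR at L (target: ((z*(b+1))+(z*5))): (((z*(b+1))+(z*5))+(x*4)) -> ((z*((b+1)+5))+(x*4))
Apply DISTRIBUTE at L (target: (z*((b+1)+5))): ((z*((b+1)+5))+(x*4)) -> (((z*(b+1))+(z*5))+(x*4))
Apply DISTRIBUTE at LL (target: (z*(b+1))): (((z*(b+1))+(z*5))+(x*4)) -> ((((z*b)+(z*1))+(z*5))+(x*4))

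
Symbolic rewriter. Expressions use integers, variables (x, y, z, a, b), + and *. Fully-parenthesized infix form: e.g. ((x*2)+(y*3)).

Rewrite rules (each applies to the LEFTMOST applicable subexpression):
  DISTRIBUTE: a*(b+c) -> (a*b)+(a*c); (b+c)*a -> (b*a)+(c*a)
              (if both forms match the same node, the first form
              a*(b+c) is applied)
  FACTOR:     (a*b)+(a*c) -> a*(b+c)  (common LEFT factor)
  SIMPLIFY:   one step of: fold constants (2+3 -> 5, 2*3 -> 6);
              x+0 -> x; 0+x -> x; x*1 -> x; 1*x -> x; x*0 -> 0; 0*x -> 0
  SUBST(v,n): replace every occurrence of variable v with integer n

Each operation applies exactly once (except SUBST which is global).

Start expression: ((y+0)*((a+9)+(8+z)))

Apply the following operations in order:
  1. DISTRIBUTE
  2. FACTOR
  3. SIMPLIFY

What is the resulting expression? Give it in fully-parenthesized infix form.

Start: ((y+0)*((a+9)+(8+z)))
Apply DISTRIBUTE at root (target: ((y+0)*((a+9)+(8+z)))): ((y+0)*((a+9)+(8+z))) -> (((y+0)*(a+9))+((y+0)*(8+z)))
Apply FACTOR at root (target: (((y+0)*(a+9))+((y+0)*(8+z)))): (((y+0)*(a+9))+((y+0)*(8+z))) -> ((y+0)*((a+9)+(8+z)))
Apply SIMPLIFY at L (target: (y+0)): ((y+0)*((a+9)+(8+z))) -> (y*((a+9)+(8+z)))

Answer: (y*((a+9)+(8+z)))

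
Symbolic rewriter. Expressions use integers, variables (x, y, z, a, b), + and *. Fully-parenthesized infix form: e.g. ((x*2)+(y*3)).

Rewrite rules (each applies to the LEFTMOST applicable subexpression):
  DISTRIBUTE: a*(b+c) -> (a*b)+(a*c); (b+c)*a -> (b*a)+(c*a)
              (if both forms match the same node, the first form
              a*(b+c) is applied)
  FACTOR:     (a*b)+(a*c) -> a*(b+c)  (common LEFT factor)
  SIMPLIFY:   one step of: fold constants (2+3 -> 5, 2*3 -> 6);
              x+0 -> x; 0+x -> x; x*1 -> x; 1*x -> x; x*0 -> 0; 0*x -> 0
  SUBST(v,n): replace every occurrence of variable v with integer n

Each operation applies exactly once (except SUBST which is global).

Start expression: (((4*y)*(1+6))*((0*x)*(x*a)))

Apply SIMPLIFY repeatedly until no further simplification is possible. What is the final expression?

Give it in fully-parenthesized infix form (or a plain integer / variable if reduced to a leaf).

Start: (((4*y)*(1+6))*((0*x)*(x*a)))
Step 1: at LR: (1+6) -> 7; overall: (((4*y)*(1+6))*((0*x)*(x*a))) -> (((4*y)*7)*((0*x)*(x*a)))
Step 2: at RL: (0*x) -> 0; overall: (((4*y)*7)*((0*x)*(x*a))) -> (((4*y)*7)*(0*(x*a)))
Step 3: at R: (0*(x*a)) -> 0; overall: (((4*y)*7)*(0*(x*a))) -> (((4*y)*7)*0)
Step 4: at root: (((4*y)*7)*0) -> 0; overall: (((4*y)*7)*0) -> 0
Fixed point: 0

Answer: 0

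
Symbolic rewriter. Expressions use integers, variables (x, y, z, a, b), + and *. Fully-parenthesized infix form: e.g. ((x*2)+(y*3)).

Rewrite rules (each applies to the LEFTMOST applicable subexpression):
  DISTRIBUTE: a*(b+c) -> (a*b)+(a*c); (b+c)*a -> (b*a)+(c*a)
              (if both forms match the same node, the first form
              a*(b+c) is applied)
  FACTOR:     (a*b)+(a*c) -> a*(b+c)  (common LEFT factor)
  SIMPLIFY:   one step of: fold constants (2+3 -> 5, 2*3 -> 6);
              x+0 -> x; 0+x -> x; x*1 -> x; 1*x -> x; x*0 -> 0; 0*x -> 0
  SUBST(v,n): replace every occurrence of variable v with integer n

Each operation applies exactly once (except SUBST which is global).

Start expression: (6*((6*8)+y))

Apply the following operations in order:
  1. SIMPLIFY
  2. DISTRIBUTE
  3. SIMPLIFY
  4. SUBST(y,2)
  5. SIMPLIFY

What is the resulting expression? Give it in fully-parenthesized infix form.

Start: (6*((6*8)+y))
Apply SIMPLIFY at RL (target: (6*8)): (6*((6*8)+y)) -> (6*(48+y))
Apply DISTRIBUTE at root (target: (6*(48+y))): (6*(48+y)) -> ((6*48)+(6*y))
Apply SIMPLIFY at L (target: (6*48)): ((6*48)+(6*y)) -> (288+(6*y))
Apply SUBST(y,2): (288+(6*y)) -> (288+(6*2))
Apply SIMPLIFY at R (target: (6*2)): (288+(6*2)) -> (288+12)

Answer: (288+12)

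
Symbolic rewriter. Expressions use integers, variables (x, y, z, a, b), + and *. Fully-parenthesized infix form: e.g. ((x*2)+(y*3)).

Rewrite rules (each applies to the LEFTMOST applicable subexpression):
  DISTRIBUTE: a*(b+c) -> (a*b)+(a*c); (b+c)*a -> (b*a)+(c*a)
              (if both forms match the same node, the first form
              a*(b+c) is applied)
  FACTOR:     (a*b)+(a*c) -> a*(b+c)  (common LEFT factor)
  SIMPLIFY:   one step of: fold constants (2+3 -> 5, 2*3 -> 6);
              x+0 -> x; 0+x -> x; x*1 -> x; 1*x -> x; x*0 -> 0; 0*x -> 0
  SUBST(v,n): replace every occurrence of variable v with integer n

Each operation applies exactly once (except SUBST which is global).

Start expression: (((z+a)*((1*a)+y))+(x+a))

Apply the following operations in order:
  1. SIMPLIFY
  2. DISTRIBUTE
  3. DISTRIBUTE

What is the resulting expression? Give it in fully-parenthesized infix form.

Start: (((z+a)*((1*a)+y))+(x+a))
Apply SIMPLIFY at LRL (target: (1*a)): (((z+a)*((1*a)+y))+(x+a)) -> (((z+a)*(a+y))+(x+a))
Apply DISTRIBUTE at L (target: ((z+a)*(a+y))): (((z+a)*(a+y))+(x+a)) -> ((((z+a)*a)+((z+a)*y))+(x+a))
Apply DISTRIBUTE at LL (target: ((z+a)*a)): ((((z+a)*a)+((z+a)*y))+(x+a)) -> ((((z*a)+(a*a))+((z+a)*y))+(x+a))

Answer: ((((z*a)+(a*a))+((z+a)*y))+(x+a))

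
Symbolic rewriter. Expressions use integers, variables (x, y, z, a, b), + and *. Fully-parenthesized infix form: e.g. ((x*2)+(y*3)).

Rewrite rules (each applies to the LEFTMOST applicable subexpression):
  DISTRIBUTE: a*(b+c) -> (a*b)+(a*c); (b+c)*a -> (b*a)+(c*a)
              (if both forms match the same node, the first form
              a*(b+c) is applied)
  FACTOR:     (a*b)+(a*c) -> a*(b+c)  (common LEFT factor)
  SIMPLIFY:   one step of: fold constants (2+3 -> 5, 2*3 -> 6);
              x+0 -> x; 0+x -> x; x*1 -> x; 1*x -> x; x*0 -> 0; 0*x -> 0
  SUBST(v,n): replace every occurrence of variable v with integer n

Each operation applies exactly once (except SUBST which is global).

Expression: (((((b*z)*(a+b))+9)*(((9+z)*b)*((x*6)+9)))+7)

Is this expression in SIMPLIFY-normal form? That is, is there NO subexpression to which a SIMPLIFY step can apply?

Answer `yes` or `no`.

Expression: (((((b*z)*(a+b))+9)*(((9+z)*b)*((x*6)+9)))+7)
Scanning for simplifiable subexpressions (pre-order)...
  at root: (((((b*z)*(a+b))+9)*(((9+z)*b)*((x*6)+9)))+7) (not simplifiable)
  at L: ((((b*z)*(a+b))+9)*(((9+z)*b)*((x*6)+9))) (not simplifiable)
  at LL: (((b*z)*(a+b))+9) (not simplifiable)
  at LLL: ((b*z)*(a+b)) (not simplifiable)
  at LLLL: (b*z) (not simplifiable)
  at LLLR: (a+b) (not simplifiable)
  at LR: (((9+z)*b)*((x*6)+9)) (not simplifiable)
  at LRL: ((9+z)*b) (not simplifiable)
  at LRLL: (9+z) (not simplifiable)
  at LRR: ((x*6)+9) (not simplifiable)
  at LRRL: (x*6) (not simplifiable)
Result: no simplifiable subexpression found -> normal form.

Answer: yes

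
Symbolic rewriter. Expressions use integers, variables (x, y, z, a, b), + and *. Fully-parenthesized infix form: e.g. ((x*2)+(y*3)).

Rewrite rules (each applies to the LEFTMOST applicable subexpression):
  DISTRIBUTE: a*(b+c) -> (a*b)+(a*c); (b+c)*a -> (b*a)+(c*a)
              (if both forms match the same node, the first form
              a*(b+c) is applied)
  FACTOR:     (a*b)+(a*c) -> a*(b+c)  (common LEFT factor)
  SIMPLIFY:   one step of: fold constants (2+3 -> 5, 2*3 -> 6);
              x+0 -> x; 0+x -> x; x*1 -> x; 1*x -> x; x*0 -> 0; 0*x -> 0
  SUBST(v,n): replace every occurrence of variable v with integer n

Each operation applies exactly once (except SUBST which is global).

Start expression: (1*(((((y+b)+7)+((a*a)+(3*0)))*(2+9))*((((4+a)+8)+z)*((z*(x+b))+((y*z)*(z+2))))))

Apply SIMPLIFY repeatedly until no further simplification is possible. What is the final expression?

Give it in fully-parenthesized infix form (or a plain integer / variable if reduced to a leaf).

Start: (1*(((((y+b)+7)+((a*a)+(3*0)))*(2+9))*((((4+a)+8)+z)*((z*(x+b))+((y*z)*(z+2))))))
Step 1: at root: (1*(((((y+b)+7)+((a*a)+(3*0)))*(2+9))*((((4+a)+8)+z)*((z*(x+b))+((y*z)*(z+2)))))) -> (((((y+b)+7)+((a*a)+(3*0)))*(2+9))*((((4+a)+8)+z)*((z*(x+b))+((y*z)*(z+2))))); overall: (1*(((((y+b)+7)+((a*a)+(3*0)))*(2+9))*((((4+a)+8)+z)*((z*(x+b))+((y*z)*(z+2)))))) -> (((((y+b)+7)+((a*a)+(3*0)))*(2+9))*((((4+a)+8)+z)*((z*(x+b))+((y*z)*(z+2)))))
Step 2: at LLRR: (3*0) -> 0; overall: (((((y+b)+7)+((a*a)+(3*0)))*(2+9))*((((4+a)+8)+z)*((z*(x+b))+((y*z)*(z+2))))) -> (((((y+b)+7)+((a*a)+0))*(2+9))*((((4+a)+8)+z)*((z*(x+b))+((y*z)*(z+2)))))
Step 3: at LLR: ((a*a)+0) -> (a*a); overall: (((((y+b)+7)+((a*a)+0))*(2+9))*((((4+a)+8)+z)*((z*(x+b))+((y*z)*(z+2))))) -> (((((y+b)+7)+(a*a))*(2+9))*((((4+a)+8)+z)*((z*(x+b))+((y*z)*(z+2)))))
Step 4: at LR: (2+9) -> 11; overall: (((((y+b)+7)+(a*a))*(2+9))*((((4+a)+8)+z)*((z*(x+b))+((y*z)*(z+2))))) -> (((((y+b)+7)+(a*a))*11)*((((4+a)+8)+z)*((z*(x+b))+((y*z)*(z+2)))))
Fixed point: (((((y+b)+7)+(a*a))*11)*((((4+a)+8)+z)*((z*(x+b))+((y*z)*(z+2)))))

Answer: (((((y+b)+7)+(a*a))*11)*((((4+a)+8)+z)*((z*(x+b))+((y*z)*(z+2)))))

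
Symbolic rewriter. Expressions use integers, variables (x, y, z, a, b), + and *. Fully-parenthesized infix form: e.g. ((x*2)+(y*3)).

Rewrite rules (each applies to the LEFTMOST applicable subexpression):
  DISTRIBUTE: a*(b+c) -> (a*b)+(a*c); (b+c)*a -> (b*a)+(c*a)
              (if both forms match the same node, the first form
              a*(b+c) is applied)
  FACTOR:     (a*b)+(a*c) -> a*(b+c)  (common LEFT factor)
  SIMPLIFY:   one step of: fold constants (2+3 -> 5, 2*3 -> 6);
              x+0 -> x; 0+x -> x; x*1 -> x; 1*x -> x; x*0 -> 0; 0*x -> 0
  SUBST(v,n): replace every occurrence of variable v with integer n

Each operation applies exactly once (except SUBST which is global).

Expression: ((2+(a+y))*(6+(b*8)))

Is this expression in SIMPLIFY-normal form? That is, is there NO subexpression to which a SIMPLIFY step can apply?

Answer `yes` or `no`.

Expression: ((2+(a+y))*(6+(b*8)))
Scanning for simplifiable subexpressions (pre-order)...
  at root: ((2+(a+y))*(6+(b*8))) (not simplifiable)
  at L: (2+(a+y)) (not simplifiable)
  at LR: (a+y) (not simplifiable)
  at R: (6+(b*8)) (not simplifiable)
  at RR: (b*8) (not simplifiable)
Result: no simplifiable subexpression found -> normal form.

Answer: yes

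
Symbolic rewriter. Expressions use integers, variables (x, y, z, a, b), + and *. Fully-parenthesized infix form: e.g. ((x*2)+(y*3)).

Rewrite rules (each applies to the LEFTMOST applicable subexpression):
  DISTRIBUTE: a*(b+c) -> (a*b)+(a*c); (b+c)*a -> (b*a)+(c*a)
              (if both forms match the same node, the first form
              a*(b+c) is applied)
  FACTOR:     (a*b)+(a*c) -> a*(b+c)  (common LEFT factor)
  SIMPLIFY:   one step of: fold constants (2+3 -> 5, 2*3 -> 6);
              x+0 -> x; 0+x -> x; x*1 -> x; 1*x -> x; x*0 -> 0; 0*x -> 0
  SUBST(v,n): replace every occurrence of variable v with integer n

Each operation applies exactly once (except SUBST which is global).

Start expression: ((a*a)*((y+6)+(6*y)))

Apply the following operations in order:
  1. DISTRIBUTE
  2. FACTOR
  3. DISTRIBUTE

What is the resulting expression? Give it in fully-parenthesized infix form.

Start: ((a*a)*((y+6)+(6*y)))
Apply DISTRIBUTE at root (target: ((a*a)*((y+6)+(6*y)))): ((a*a)*((y+6)+(6*y))) -> (((a*a)*(y+6))+((a*a)*(6*y)))
Apply FACTOR at root (target: (((a*a)*(y+6))+((a*a)*(6*y)))): (((a*a)*(y+6))+((a*a)*(6*y))) -> ((a*a)*((y+6)+(6*y)))
Apply DISTRIBUTE at root (target: ((a*a)*((y+6)+(6*y)))): ((a*a)*((y+6)+(6*y))) -> (((a*a)*(y+6))+((a*a)*(6*y)))

Answer: (((a*a)*(y+6))+((a*a)*(6*y)))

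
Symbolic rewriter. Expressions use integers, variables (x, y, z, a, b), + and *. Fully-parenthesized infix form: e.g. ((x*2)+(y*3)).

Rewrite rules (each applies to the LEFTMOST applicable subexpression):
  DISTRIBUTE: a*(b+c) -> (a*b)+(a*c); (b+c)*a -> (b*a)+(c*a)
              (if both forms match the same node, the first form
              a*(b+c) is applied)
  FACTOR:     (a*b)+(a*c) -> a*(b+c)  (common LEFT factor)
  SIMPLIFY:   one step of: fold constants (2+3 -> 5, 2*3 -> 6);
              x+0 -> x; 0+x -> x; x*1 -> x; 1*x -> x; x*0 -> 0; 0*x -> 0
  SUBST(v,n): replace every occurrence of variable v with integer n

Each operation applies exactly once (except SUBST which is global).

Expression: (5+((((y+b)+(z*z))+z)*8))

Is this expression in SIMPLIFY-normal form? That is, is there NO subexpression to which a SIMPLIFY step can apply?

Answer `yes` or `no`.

Answer: yes

Derivation:
Expression: (5+((((y+b)+(z*z))+z)*8))
Scanning for simplifiable subexpressions (pre-order)...
  at root: (5+((((y+b)+(z*z))+z)*8)) (not simplifiable)
  at R: ((((y+b)+(z*z))+z)*8) (not simplifiable)
  at RL: (((y+b)+(z*z))+z) (not simplifiable)
  at RLL: ((y+b)+(z*z)) (not simplifiable)
  at RLLL: (y+b) (not simplifiable)
  at RLLR: (z*z) (not simplifiable)
Result: no simplifiable subexpression found -> normal form.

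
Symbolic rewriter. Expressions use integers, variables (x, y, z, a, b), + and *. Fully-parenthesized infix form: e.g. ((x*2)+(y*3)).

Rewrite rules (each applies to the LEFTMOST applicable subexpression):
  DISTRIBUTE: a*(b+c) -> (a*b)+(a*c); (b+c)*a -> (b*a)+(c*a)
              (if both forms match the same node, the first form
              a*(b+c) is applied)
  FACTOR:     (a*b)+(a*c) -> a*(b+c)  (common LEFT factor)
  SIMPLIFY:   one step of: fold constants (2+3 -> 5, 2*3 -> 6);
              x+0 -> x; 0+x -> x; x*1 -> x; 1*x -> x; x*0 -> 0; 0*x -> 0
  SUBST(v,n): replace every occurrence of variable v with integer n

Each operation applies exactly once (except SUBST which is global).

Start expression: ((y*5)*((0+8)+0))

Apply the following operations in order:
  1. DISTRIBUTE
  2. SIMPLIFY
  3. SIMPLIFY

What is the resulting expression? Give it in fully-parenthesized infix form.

Start: ((y*5)*((0+8)+0))
Apply DISTRIBUTE at root (target: ((y*5)*((0+8)+0))): ((y*5)*((0+8)+0)) -> (((y*5)*(0+8))+((y*5)*0))
Apply SIMPLIFY at LR (target: (0+8)): (((y*5)*(0+8))+((y*5)*0)) -> (((y*5)*8)+((y*5)*0))
Apply SIMPLIFY at R (target: ((y*5)*0)): (((y*5)*8)+((y*5)*0)) -> (((y*5)*8)+0)

Answer: (((y*5)*8)+0)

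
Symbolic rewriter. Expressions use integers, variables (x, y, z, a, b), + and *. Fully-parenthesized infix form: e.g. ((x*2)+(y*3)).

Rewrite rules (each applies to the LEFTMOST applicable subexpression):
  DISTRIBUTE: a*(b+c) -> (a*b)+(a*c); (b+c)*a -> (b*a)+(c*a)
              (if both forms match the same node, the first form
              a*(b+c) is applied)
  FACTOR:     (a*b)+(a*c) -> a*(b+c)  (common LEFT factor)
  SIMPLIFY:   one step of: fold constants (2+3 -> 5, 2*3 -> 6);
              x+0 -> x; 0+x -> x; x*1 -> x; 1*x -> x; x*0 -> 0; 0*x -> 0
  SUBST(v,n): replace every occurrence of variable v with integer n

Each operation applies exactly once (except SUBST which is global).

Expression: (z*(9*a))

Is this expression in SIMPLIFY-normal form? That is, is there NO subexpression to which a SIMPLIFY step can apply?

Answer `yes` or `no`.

Expression: (z*(9*a))
Scanning for simplifiable subexpressions (pre-order)...
  at root: (z*(9*a)) (not simplifiable)
  at R: (9*a) (not simplifiable)
Result: no simplifiable subexpression found -> normal form.

Answer: yes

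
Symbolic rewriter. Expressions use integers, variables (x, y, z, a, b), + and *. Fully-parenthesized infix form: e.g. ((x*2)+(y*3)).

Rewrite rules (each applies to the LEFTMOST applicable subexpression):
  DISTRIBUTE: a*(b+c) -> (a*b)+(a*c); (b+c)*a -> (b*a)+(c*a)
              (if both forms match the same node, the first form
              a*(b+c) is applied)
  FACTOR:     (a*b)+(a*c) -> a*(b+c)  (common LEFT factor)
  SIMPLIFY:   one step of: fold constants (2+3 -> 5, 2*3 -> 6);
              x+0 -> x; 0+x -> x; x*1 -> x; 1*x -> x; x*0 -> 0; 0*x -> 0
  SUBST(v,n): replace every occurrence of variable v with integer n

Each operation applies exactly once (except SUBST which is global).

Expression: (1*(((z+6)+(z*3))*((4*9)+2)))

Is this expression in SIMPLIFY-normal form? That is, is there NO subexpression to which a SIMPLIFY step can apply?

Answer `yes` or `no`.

Answer: no

Derivation:
Expression: (1*(((z+6)+(z*3))*((4*9)+2)))
Scanning for simplifiable subexpressions (pre-order)...
  at root: (1*(((z+6)+(z*3))*((4*9)+2))) (SIMPLIFIABLE)
  at R: (((z+6)+(z*3))*((4*9)+2)) (not simplifiable)
  at RL: ((z+6)+(z*3)) (not simplifiable)
  at RLL: (z+6) (not simplifiable)
  at RLR: (z*3) (not simplifiable)
  at RR: ((4*9)+2) (not simplifiable)
  at RRL: (4*9) (SIMPLIFIABLE)
Found simplifiable subexpr at path root: (1*(((z+6)+(z*3))*((4*9)+2)))
One SIMPLIFY step would give: (((z+6)+(z*3))*((4*9)+2))
-> NOT in normal form.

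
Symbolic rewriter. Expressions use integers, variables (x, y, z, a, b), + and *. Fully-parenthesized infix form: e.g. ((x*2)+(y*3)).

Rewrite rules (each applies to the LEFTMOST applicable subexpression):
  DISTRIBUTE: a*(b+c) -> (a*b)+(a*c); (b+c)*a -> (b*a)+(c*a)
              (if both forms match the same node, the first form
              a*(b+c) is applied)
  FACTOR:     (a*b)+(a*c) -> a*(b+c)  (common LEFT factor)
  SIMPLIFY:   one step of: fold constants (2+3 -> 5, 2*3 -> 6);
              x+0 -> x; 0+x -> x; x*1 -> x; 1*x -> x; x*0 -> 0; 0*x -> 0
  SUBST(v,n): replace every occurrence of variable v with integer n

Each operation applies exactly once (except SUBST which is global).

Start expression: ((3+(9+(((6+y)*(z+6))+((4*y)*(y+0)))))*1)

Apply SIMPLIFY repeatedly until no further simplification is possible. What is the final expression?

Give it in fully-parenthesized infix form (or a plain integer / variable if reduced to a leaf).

Start: ((3+(9+(((6+y)*(z+6))+((4*y)*(y+0)))))*1)
Step 1: at root: ((3+(9+(((6+y)*(z+6))+((4*y)*(y+0)))))*1) -> (3+(9+(((6+y)*(z+6))+((4*y)*(y+0))))); overall: ((3+(9+(((6+y)*(z+6))+((4*y)*(y+0)))))*1) -> (3+(9+(((6+y)*(z+6))+((4*y)*(y+0)))))
Step 2: at RRRR: (y+0) -> y; overall: (3+(9+(((6+y)*(z+6))+((4*y)*(y+0))))) -> (3+(9+(((6+y)*(z+6))+((4*y)*y))))
Fixed point: (3+(9+(((6+y)*(z+6))+((4*y)*y))))

Answer: (3+(9+(((6+y)*(z+6))+((4*y)*y))))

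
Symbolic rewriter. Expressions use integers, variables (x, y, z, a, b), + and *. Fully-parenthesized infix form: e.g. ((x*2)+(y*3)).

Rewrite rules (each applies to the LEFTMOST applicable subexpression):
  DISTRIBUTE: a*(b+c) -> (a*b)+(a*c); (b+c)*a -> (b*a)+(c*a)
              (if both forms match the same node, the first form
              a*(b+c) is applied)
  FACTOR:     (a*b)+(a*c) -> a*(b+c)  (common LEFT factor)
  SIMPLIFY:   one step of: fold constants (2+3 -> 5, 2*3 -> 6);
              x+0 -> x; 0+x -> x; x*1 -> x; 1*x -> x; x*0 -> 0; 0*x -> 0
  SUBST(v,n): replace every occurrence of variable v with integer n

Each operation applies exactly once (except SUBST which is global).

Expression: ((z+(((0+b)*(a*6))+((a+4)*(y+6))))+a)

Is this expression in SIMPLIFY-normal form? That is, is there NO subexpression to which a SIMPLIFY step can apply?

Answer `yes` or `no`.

Expression: ((z+(((0+b)*(a*6))+((a+4)*(y+6))))+a)
Scanning for simplifiable subexpressions (pre-order)...
  at root: ((z+(((0+b)*(a*6))+((a+4)*(y+6))))+a) (not simplifiable)
  at L: (z+(((0+b)*(a*6))+((a+4)*(y+6)))) (not simplifiable)
  at LR: (((0+b)*(a*6))+((a+4)*(y+6))) (not simplifiable)
  at LRL: ((0+b)*(a*6)) (not simplifiable)
  at LRLL: (0+b) (SIMPLIFIABLE)
  at LRLR: (a*6) (not simplifiable)
  at LRR: ((a+4)*(y+6)) (not simplifiable)
  at LRRL: (a+4) (not simplifiable)
  at LRRR: (y+6) (not simplifiable)
Found simplifiable subexpr at path LRLL: (0+b)
One SIMPLIFY step would give: ((z+((b*(a*6))+((a+4)*(y+6))))+a)
-> NOT in normal form.

Answer: no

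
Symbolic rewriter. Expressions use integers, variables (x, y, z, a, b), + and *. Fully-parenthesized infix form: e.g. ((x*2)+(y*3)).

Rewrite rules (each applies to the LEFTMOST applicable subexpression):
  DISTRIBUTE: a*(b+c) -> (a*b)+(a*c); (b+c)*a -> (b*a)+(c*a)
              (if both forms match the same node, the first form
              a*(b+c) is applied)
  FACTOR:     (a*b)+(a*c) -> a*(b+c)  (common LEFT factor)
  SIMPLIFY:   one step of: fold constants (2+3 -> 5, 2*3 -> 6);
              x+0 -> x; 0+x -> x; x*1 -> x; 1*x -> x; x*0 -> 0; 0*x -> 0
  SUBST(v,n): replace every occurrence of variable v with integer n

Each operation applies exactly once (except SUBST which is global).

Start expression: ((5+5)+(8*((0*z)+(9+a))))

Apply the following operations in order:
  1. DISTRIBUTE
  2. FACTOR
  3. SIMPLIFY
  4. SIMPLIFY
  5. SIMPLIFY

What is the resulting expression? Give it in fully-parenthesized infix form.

Start: ((5+5)+(8*((0*z)+(9+a))))
Apply DISTRIBUTE at R (target: (8*((0*z)+(9+a)))): ((5+5)+(8*((0*z)+(9+a)))) -> ((5+5)+((8*(0*z))+(8*(9+a))))
Apply FACTOR at R (target: ((8*(0*z))+(8*(9+a)))): ((5+5)+((8*(0*z))+(8*(9+a)))) -> ((5+5)+(8*((0*z)+(9+a))))
Apply SIMPLIFY at L (target: (5+5)): ((5+5)+(8*((0*z)+(9+a)))) -> (10+(8*((0*z)+(9+a))))
Apply SIMPLIFY at RRL (target: (0*z)): (10+(8*((0*z)+(9+a)))) -> (10+(8*(0+(9+a))))
Apply SIMPLIFY at RR (target: (0+(9+a))): (10+(8*(0+(9+a)))) -> (10+(8*(9+a)))

Answer: (10+(8*(9+a)))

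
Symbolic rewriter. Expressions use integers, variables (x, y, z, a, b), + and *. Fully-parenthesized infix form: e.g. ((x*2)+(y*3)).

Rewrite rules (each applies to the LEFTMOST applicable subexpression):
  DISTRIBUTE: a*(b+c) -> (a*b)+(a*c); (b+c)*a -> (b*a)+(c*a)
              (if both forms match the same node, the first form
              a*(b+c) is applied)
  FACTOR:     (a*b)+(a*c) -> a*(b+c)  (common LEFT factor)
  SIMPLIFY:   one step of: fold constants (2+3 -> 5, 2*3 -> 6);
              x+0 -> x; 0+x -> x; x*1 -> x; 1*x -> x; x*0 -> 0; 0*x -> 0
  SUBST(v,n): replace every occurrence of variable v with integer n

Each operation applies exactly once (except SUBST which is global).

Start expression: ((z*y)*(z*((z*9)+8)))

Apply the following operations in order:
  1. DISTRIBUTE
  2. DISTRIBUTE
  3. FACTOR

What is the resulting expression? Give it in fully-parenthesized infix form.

Answer: ((z*y)*((z*(z*9))+(z*8)))

Derivation:
Start: ((z*y)*(z*((z*9)+8)))
Apply DISTRIBUTE at R (target: (z*((z*9)+8))): ((z*y)*(z*((z*9)+8))) -> ((z*y)*((z*(z*9))+(z*8)))
Apply DISTRIBUTE at root (target: ((z*y)*((z*(z*9))+(z*8)))): ((z*y)*((z*(z*9))+(z*8))) -> (((z*y)*(z*(z*9)))+((z*y)*(z*8)))
Apply FACTOR at root (target: (((z*y)*(z*(z*9)))+((z*y)*(z*8)))): (((z*y)*(z*(z*9)))+((z*y)*(z*8))) -> ((z*y)*((z*(z*9))+(z*8)))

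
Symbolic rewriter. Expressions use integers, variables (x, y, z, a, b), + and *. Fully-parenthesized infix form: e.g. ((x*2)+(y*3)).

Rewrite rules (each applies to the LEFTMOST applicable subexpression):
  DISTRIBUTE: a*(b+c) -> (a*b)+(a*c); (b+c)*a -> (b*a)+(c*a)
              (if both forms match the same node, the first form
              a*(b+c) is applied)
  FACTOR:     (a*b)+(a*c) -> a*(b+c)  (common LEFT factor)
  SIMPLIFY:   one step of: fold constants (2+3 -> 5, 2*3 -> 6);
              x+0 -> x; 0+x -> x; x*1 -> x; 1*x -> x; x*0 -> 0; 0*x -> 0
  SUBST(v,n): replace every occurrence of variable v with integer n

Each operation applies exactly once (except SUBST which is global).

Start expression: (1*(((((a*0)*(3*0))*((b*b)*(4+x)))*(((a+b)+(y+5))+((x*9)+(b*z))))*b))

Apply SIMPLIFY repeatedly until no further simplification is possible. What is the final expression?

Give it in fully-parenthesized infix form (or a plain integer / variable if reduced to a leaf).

Start: (1*(((((a*0)*(3*0))*((b*b)*(4+x)))*(((a+b)+(y+5))+((x*9)+(b*z))))*b))
Step 1: at root: (1*(((((a*0)*(3*0))*((b*b)*(4+x)))*(((a+b)+(y+5))+((x*9)+(b*z))))*b)) -> (((((a*0)*(3*0))*((b*b)*(4+x)))*(((a+b)+(y+5))+((x*9)+(b*z))))*b); overall: (1*(((((a*0)*(3*0))*((b*b)*(4+x)))*(((a+b)+(y+5))+((x*9)+(b*z))))*b)) -> (((((a*0)*(3*0))*((b*b)*(4+x)))*(((a+b)+(y+5))+((x*9)+(b*z))))*b)
Step 2: at LLLL: (a*0) -> 0; overall: (((((a*0)*(3*0))*((b*b)*(4+x)))*(((a+b)+(y+5))+((x*9)+(b*z))))*b) -> ((((0*(3*0))*((b*b)*(4+x)))*(((a+b)+(y+5))+((x*9)+(b*z))))*b)
Step 3: at LLL: (0*(3*0)) -> 0; overall: ((((0*(3*0))*((b*b)*(4+x)))*(((a+b)+(y+5))+((x*9)+(b*z))))*b) -> (((0*((b*b)*(4+x)))*(((a+b)+(y+5))+((x*9)+(b*z))))*b)
Step 4: at LL: (0*((b*b)*(4+x))) -> 0; overall: (((0*((b*b)*(4+x)))*(((a+b)+(y+5))+((x*9)+(b*z))))*b) -> ((0*(((a+b)+(y+5))+((x*9)+(b*z))))*b)
Step 5: at L: (0*(((a+b)+(y+5))+((x*9)+(b*z)))) -> 0; overall: ((0*(((a+b)+(y+5))+((x*9)+(b*z))))*b) -> (0*b)
Step 6: at root: (0*b) -> 0; overall: (0*b) -> 0
Fixed point: 0

Answer: 0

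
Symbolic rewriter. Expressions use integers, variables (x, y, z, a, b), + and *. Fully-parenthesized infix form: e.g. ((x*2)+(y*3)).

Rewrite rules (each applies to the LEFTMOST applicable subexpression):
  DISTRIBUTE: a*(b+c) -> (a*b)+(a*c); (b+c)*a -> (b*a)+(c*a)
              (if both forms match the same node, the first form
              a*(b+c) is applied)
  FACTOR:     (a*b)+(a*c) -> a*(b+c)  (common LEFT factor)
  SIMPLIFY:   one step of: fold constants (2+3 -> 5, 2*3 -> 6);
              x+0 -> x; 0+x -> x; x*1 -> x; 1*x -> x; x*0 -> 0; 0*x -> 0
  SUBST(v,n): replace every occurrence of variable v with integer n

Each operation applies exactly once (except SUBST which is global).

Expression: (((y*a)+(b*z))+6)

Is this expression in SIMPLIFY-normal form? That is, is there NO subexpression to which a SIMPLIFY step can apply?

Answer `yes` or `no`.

Answer: yes

Derivation:
Expression: (((y*a)+(b*z))+6)
Scanning for simplifiable subexpressions (pre-order)...
  at root: (((y*a)+(b*z))+6) (not simplifiable)
  at L: ((y*a)+(b*z)) (not simplifiable)
  at LL: (y*a) (not simplifiable)
  at LR: (b*z) (not simplifiable)
Result: no simplifiable subexpression found -> normal form.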